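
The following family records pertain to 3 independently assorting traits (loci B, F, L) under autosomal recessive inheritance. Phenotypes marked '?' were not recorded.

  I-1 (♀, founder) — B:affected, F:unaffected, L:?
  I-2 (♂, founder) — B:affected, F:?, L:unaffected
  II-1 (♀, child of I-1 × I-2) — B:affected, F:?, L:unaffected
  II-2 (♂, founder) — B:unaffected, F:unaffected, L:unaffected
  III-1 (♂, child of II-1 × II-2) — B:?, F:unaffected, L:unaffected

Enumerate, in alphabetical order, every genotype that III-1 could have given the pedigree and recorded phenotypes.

B/I-1 aff ·: bb
B/I-2 aff ·: bb
B/II-1 aff I-1×I-2: bb
B/II-2 un ·: BB|Bb
B/III-1 ? II-1×II-2: Bb|bb
⇒ B over [I-1,I-2,II-1,II-2,III-1]: 3 consistent
F/I-1 un ·: FF|Ff
F/I-2 ? ·: FF|Ff|ff
F/II-1 ? I-1×I-2: FF|Ff|ff
F/II-2 un ·: FF|Ff
F/III-1 un II-1×II-2: FF|Ff
⇒ F over [I-1,I-2,II-1,II-2,III-1]: 36 consistent
L/I-1 ? ·: LL|Ll|ll
L/I-2 un ·: LL|Ll
L/II-1 un I-1×I-2: LL|Ll
L/II-2 un ·: LL|Ll
L/III-1 un II-1×II-2: LL|Ll
⇒ L over [I-1,I-2,II-1,II-2,III-1]: 32 consistent

III-1 ∈ {Bb FF LL, Bb FF Ll, Bb Ff LL, Bb Ff Ll, bb FF LL, bb FF Ll, bb Ff LL, bb Ff Ll}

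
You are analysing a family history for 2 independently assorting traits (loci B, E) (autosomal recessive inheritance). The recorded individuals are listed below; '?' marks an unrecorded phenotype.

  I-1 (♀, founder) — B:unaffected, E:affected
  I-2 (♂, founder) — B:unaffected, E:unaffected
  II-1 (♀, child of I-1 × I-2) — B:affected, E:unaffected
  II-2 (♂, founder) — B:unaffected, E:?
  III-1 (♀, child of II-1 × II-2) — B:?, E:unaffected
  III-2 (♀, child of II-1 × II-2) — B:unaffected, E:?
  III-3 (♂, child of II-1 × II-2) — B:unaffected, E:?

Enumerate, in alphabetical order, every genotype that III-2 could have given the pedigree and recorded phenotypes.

B/I-1 un ·: Bb
B/I-2 un ·: Bb
B/II-1 aff I-1×I-2: bb
B/II-2 un ·: BB|Bb
B/III-1 ? II-1×II-2: Bb|bb
B/III-2 un II-1×II-2: Bb
B/III-3 un II-1×II-2: Bb
⇒ B over [I-1,I-2,II-1,II-2,III-1,III-2,III-3]: 3 consistent
E/I-1 aff ·: ee
E/I-2 un ·: EE|Ee
E/II-1 un I-1×I-2: Ee
E/II-2 ? ·: EE|Ee|ee
E/III-1 un II-1×II-2: EE|Ee
E/III-2 ? II-1×II-2: EE|Ee|ee
E/III-3 ? II-1×II-2: EE|Ee|ee
⇒ E over [I-1,I-2,II-1,II-2,III-1,III-2,III-3]: 60 consistent

III-2 ∈ {Bb EE, Bb Ee, Bb ee}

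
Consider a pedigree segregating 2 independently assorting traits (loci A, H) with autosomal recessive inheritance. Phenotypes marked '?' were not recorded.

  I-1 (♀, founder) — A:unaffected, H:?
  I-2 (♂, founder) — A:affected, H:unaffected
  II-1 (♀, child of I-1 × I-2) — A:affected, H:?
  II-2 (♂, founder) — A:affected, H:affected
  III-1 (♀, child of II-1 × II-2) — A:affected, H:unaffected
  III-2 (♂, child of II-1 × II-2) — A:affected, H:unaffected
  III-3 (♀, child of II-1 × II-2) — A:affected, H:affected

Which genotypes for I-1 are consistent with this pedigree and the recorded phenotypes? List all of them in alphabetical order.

I-1 ∈ {Aa HH, Aa Hh, Aa hh}

A/I-1 un ·: Aa
A/I-2 aff ·: aa
A/II-1 aff I-1×I-2: aa
A/II-2 aff ·: aa
A/III-1 aff II-1×II-2: aa
A/III-2 aff II-1×II-2: aa
A/III-3 aff II-1×II-2: aa
⇒ A over [I-1,I-2,II-1,II-2,III-1,III-2,III-3]: 1 consistent
H/I-1 ? ·: HH|Hh|hh
H/I-2 un ·: HH|Hh
H/II-1 ? I-1×I-2: Hh
H/II-2 aff ·: hh
H/III-1 un II-1×II-2: Hh
H/III-2 un II-1×II-2: Hh
H/III-3 aff II-1×II-2: hh
⇒ H over [I-1,I-2,II-1,II-2,III-1,III-2,III-3]: 5 consistent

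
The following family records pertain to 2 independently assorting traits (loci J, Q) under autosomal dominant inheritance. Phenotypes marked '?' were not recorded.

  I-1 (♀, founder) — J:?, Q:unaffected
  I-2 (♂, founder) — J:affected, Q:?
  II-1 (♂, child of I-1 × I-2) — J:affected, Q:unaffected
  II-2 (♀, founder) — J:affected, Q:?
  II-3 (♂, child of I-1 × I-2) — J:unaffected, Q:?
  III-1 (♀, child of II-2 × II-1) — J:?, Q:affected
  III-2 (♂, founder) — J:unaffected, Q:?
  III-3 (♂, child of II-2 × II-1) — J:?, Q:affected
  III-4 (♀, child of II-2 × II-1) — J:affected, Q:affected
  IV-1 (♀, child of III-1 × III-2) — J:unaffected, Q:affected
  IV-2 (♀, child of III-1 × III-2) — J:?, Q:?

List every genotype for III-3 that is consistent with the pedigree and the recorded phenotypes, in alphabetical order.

III-3 ∈ {JJ Qq, Jj Qq, jj Qq}

J/I-1 ? ·: jj|Jj
J/I-2 aff ·: Jj
J/II-1 aff I-1×I-2: Jj|JJ
J/II-2 aff ·: Jj|JJ
J/II-3 un I-1×I-2: jj
J/III-1 ? II-2×II-1: jj|Jj
J/III-2 un ·: jj
J/III-3 ? II-2×II-1: jj|Jj|JJ
J/III-4 aff II-2×II-1: Jj|JJ
J/IV-1 un III-1×III-2: jj
J/IV-2 ? III-1×III-2: jj|Jj
⇒ J over [I-1,I-2,II-1,II-2,II-3,III-1,III-2,III-3,III-4,IV-1,IV-2]: 60 consistent
Q/I-1 un ·: qq
Q/I-2 ? ·: qq|Qq
Q/II-1 un I-1×I-2: qq
Q/II-2 ? ·: Qq|QQ
Q/II-3 ? I-1×I-2: qq|Qq
Q/III-1 aff II-2×II-1: Qq
Q/III-2 ? ·: qq|Qq|QQ
Q/III-3 aff II-2×II-1: Qq
Q/III-4 aff II-2×II-1: Qq
Q/IV-1 aff III-1×III-2: Qq|QQ
Q/IV-2 ? III-1×III-2: qq|Qq|QQ
⇒ Q over [I-1,I-2,II-1,II-2,II-3,III-1,III-2,III-3,III-4,IV-1,IV-2]: 72 consistent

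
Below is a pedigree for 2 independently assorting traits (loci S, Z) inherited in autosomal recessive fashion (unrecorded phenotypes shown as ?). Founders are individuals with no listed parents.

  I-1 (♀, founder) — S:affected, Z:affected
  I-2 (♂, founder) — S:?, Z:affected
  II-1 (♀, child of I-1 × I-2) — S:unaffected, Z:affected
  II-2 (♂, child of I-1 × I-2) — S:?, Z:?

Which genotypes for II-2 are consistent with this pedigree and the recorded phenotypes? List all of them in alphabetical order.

II-2 ∈ {Ss zz, ss zz}

S/I-1 aff ·: ss
S/I-2 ? ·: SS|Ss
S/II-1 un I-1×I-2: Ss
S/II-2 ? I-1×I-2: Ss|ss
⇒ S over [I-1,I-2,II-1,II-2]: 3 consistent
Z/I-1 aff ·: zz
Z/I-2 aff ·: zz
Z/II-1 aff I-1×I-2: zz
Z/II-2 ? I-1×I-2: zz
⇒ Z over [I-1,I-2,II-1,II-2]: 1 consistent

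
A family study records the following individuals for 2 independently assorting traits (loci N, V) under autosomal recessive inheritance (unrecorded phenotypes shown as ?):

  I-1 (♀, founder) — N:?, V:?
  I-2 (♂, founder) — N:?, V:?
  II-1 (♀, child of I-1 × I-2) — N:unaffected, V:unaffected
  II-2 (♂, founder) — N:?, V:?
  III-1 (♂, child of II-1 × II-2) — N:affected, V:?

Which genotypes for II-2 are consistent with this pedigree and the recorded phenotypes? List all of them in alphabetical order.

N/I-1 ? ·: NN|Nn|nn
N/I-2 ? ·: NN|Nn|nn
N/II-1 un I-1×I-2: Nn
N/II-2 ? ·: Nn|nn
N/III-1 aff II-1×II-2: nn
⇒ N over [I-1,I-2,II-1,II-2,III-1]: 14 consistent
V/I-1 ? ·: VV|Vv|vv
V/I-2 ? ·: VV|Vv|vv
V/II-1 un I-1×I-2: VV|Vv
V/II-2 ? ·: VV|Vv|vv
V/III-1 ? II-1×II-2: VV|Vv|vv
⇒ V over [I-1,I-2,II-1,II-2,III-1]: 65 consistent

II-2 ∈ {Nn VV, Nn Vv, Nn vv, nn VV, nn Vv, nn vv}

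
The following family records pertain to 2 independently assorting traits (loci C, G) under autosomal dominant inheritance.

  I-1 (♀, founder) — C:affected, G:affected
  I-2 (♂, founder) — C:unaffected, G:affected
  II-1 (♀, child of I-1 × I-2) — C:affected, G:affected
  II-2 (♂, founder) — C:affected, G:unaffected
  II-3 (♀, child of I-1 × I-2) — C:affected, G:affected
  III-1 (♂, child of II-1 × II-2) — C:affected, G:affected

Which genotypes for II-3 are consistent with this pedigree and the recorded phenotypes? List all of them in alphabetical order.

II-3 ∈ {Cc GG, Cc Gg}

C/I-1 aff ·: Cc|CC
C/I-2 un ·: cc
C/II-1 aff I-1×I-2: Cc
C/II-2 aff ·: Cc|CC
C/II-3 aff I-1×I-2: Cc
C/III-1 aff II-1×II-2: Cc|CC
⇒ C over [I-1,I-2,II-1,II-2,II-3,III-1]: 8 consistent
G/I-1 aff ·: Gg|GG
G/I-2 aff ·: Gg|GG
G/II-1 aff I-1×I-2: Gg|GG
G/II-2 un ·: gg
G/II-3 aff I-1×I-2: Gg|GG
G/III-1 aff II-1×II-2: Gg
⇒ G over [I-1,I-2,II-1,II-2,II-3,III-1]: 13 consistent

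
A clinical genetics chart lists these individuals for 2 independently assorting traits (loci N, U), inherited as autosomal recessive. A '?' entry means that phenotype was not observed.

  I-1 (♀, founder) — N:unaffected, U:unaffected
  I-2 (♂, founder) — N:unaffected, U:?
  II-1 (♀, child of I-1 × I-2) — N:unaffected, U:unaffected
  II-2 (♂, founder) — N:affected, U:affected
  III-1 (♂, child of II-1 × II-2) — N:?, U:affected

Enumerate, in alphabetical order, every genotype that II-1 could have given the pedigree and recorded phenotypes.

N/I-1 un ·: NN|Nn
N/I-2 un ·: NN|Nn
N/II-1 un I-1×I-2: NN|Nn
N/II-2 aff ·: nn
N/III-1 ? II-1×II-2: Nn|nn
⇒ N over [I-1,I-2,II-1,II-2,III-1]: 10 consistent
U/I-1 un ·: UU|Uu
U/I-2 ? ·: UU|Uu|uu
U/II-1 un I-1×I-2: Uu
U/II-2 aff ·: uu
U/III-1 aff II-1×II-2: uu
⇒ U over [I-1,I-2,II-1,II-2,III-1]: 5 consistent

II-1 ∈ {NN Uu, Nn Uu}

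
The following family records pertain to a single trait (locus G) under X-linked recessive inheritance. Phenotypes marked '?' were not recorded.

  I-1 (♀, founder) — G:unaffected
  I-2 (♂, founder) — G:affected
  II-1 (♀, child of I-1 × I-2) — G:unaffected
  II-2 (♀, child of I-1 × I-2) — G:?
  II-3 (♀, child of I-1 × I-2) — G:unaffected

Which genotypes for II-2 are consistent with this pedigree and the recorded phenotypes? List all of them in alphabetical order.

G/I-1 un ·: X^GX^G|X^GX^g
G/I-2 aff ·: X^gY
G/II-1 un I-1×I-2: X^GX^g
G/II-2 ? I-1×I-2: X^GX^g|X^gX^g
G/II-3 un I-1×I-2: X^GX^g
⇒ G over [I-1,I-2,II-1,II-2,II-3]: 3 consistent

II-2 ∈ {X^GX^g, X^gX^g}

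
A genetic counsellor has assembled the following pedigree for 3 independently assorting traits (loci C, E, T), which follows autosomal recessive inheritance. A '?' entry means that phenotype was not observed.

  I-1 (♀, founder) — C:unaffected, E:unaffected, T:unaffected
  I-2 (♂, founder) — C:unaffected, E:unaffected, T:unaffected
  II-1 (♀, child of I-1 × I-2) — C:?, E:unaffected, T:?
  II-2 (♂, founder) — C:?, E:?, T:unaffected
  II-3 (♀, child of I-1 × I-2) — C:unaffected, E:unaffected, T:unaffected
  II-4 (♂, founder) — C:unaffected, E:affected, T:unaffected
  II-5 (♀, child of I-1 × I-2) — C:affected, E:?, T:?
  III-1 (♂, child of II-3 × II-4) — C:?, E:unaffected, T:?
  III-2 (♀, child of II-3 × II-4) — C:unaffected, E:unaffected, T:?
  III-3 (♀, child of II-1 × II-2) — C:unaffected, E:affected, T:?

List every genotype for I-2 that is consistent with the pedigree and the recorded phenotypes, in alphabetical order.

I-2 ∈ {Cc EE TT, Cc EE Tt, Cc Ee TT, Cc Ee Tt}

C/I-1 un ·: Cc
C/I-2 un ·: Cc
C/II-1 ? I-1×I-2: CC|Cc|cc
C/II-2 ? ·: CC|Cc|cc
C/II-3 un I-1×I-2: CC|Cc
C/II-4 un ·: CC|Cc
C/II-5 aff I-1×I-2: cc
C/III-1 ? II-3×II-4: CC|Cc|cc
C/III-2 un II-3×II-4: CC|Cc
C/III-3 un II-1×II-2: CC|Cc
⇒ C over [I-1,I-2,II-1,II-2,II-3,II-4,II-5,III-1,III-2,III-3]: 165 consistent
E/I-1 un ·: EE|Ee
E/I-2 un ·: EE|Ee
E/II-1 un I-1×I-2: Ee
E/II-2 ? ·: Ee|ee
E/II-3 un I-1×I-2: EE|Ee
E/II-4 aff ·: ee
E/II-5 ? I-1×I-2: EE|Ee|ee
E/III-1 un II-3×II-4: Ee
E/III-2 un II-3×II-4: Ee
E/III-3 aff II-1×II-2: ee
⇒ E over [I-1,I-2,II-1,II-2,II-3,II-4,II-5,III-1,III-2,III-3]: 28 consistent
T/I-1 un ·: TT|Tt
T/I-2 un ·: TT|Tt
T/II-1 ? I-1×I-2: TT|Tt|tt
T/II-2 un ·: TT|Tt
T/II-3 un I-1×I-2: TT|Tt
T/II-4 un ·: TT|Tt
T/II-5 ? I-1×I-2: TT|Tt|tt
T/III-1 ? II-3×II-4: TT|Tt|tt
T/III-2 ? II-3×II-4: TT|Tt|tt
T/III-3 ? II-1×II-2: TT|Tt|tt
⇒ T over [I-1,I-2,II-1,II-2,II-3,II-4,II-5,III-1,III-2,III-3]: 1185 consistent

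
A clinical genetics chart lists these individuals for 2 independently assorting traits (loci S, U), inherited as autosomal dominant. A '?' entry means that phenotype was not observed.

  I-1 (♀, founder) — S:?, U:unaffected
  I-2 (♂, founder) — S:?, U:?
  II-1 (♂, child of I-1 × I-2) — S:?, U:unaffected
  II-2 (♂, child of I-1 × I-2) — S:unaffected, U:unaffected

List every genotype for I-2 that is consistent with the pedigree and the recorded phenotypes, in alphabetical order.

I-2 ∈ {Ss Uu, Ss uu, ss Uu, ss uu}

S/I-1 ? ·: ss|Ss
S/I-2 ? ·: ss|Ss
S/II-1 ? I-1×I-2: ss|Ss|SS
S/II-2 un I-1×I-2: ss
⇒ S over [I-1,I-2,II-1,II-2]: 8 consistent
U/I-1 un ·: uu
U/I-2 ? ·: uu|Uu
U/II-1 un I-1×I-2: uu
U/II-2 un I-1×I-2: uu
⇒ U over [I-1,I-2,II-1,II-2]: 2 consistent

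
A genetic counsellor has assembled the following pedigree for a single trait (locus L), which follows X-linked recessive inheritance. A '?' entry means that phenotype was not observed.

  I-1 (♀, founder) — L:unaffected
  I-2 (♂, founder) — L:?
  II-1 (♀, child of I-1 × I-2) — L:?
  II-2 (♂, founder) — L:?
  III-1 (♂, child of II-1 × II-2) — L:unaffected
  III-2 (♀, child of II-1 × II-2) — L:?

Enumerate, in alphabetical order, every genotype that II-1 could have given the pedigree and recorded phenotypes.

II-1 ∈ {X^LX^L, X^LX^l}

L/I-1 un ·: X^LX^L|X^LX^l
L/I-2 ? ·: X^LY|X^lY
L/II-1 ? I-1×I-2: X^LX^L|X^LX^l
L/II-2 ? ·: X^LY|X^lY
L/III-1 un II-1×II-2: X^LY
L/III-2 ? II-1×II-2: X^LX^L|X^LX^l|X^lX^l
⇒ L over [I-1,I-2,II-1,II-2,III-1,III-2]: 16 consistent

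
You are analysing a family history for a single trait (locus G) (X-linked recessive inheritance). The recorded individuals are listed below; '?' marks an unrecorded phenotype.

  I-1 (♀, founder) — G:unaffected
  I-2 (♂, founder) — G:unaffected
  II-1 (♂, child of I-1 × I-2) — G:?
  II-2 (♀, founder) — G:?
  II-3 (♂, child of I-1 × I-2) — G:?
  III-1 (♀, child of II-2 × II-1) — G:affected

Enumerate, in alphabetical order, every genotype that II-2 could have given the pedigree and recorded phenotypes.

II-2 ∈ {X^GX^g, X^gX^g}

G/I-1 un ·: X^GX^g
G/I-2 un ·: X^GY
G/II-1 ? I-1×I-2: X^gY
G/II-2 ? ·: X^GX^g|X^gX^g
G/II-3 ? I-1×I-2: X^GY|X^gY
G/III-1 aff II-2×II-1: X^gX^g
⇒ G over [I-1,I-2,II-1,II-2,II-3,III-1]: 4 consistent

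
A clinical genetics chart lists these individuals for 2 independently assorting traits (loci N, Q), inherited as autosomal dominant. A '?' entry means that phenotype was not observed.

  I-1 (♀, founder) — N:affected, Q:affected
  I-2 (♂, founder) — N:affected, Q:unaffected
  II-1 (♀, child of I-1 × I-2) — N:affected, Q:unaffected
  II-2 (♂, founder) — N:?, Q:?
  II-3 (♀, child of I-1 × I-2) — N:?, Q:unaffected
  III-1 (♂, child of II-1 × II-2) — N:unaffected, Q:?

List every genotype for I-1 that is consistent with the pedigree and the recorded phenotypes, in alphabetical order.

I-1 ∈ {NN Qq, Nn Qq}

N/I-1 aff ·: Nn|NN
N/I-2 aff ·: Nn|NN
N/II-1 aff I-1×I-2: Nn
N/II-2 ? ·: nn|Nn
N/II-3 ? I-1×I-2: nn|Nn|NN
N/III-1 un II-1×II-2: nn
⇒ N over [I-1,I-2,II-1,II-2,II-3,III-1]: 14 consistent
Q/I-1 aff ·: Qq
Q/I-2 un ·: qq
Q/II-1 un I-1×I-2: qq
Q/II-2 ? ·: qq|Qq|QQ
Q/II-3 un I-1×I-2: qq
Q/III-1 ? II-1×II-2: qq|Qq
⇒ Q over [I-1,I-2,II-1,II-2,II-3,III-1]: 4 consistent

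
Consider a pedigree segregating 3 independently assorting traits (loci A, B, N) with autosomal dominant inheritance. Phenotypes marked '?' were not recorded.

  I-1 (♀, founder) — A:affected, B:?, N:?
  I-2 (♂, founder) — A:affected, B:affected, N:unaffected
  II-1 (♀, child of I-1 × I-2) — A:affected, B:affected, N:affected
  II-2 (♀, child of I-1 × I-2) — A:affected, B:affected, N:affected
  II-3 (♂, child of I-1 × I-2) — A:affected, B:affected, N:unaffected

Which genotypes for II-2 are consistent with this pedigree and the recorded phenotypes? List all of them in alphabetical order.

A/I-1 aff ·: Aa|AA
A/I-2 aff ·: Aa|AA
A/II-1 aff I-1×I-2: Aa|AA
A/II-2 aff I-1×I-2: Aa|AA
A/II-3 aff I-1×I-2: Aa|AA
⇒ A over [I-1,I-2,II-1,II-2,II-3]: 25 consistent
B/I-1 ? ·: bb|Bb|BB
B/I-2 aff ·: Bb|BB
B/II-1 aff I-1×I-2: Bb|BB
B/II-2 aff I-1×I-2: Bb|BB
B/II-3 aff I-1×I-2: Bb|BB
⇒ B over [I-1,I-2,II-1,II-2,II-3]: 27 consistent
N/I-1 ? ·: Nn
N/I-2 un ·: nn
N/II-1 aff I-1×I-2: Nn
N/II-2 aff I-1×I-2: Nn
N/II-3 un I-1×I-2: nn
⇒ N over [I-1,I-2,II-1,II-2,II-3]: 1 consistent

II-2 ∈ {AA BB Nn, AA Bb Nn, Aa BB Nn, Aa Bb Nn}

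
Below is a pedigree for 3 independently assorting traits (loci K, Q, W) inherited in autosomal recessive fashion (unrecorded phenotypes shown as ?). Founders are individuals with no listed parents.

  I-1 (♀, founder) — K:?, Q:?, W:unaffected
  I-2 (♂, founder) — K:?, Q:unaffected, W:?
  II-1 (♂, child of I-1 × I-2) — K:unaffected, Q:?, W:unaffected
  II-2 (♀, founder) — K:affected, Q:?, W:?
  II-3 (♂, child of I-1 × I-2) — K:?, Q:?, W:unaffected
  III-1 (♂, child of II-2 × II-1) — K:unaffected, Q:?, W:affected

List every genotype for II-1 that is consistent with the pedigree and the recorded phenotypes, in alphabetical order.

II-1 ∈ {KK QQ Ww, KK Qq Ww, KK qq Ww, Kk QQ Ww, Kk Qq Ww, Kk qq Ww}

K/I-1 ? ·: KK|Kk|kk
K/I-2 ? ·: KK|Kk|kk
K/II-1 un I-1×I-2: KK|Kk
K/II-2 aff ·: kk
K/II-3 ? I-1×I-2: KK|Kk|kk
K/III-1 un II-2×II-1: Kk
⇒ K over [I-1,I-2,II-1,II-2,II-3,III-1]: 21 consistent
Q/I-1 ? ·: QQ|Qq|qq
Q/I-2 un ·: QQ|Qq
Q/II-1 ? I-1×I-2: QQ|Qq|qq
Q/II-2 ? ·: QQ|Qq|qq
Q/II-3 ? I-1×I-2: QQ|Qq|qq
Q/III-1 ? II-2×II-1: QQ|Qq|qq
⇒ Q over [I-1,I-2,II-1,II-2,II-3,III-1]: 122 consistent
W/I-1 un ·: WW|Ww
W/I-2 ? ·: WW|Ww|ww
W/II-1 un I-1×I-2: Ww
W/II-2 ? ·: Ww|ww
W/II-3 un I-1×I-2: WW|Ww
W/III-1 aff II-2×II-1: ww
⇒ W over [I-1,I-2,II-1,II-2,II-3,III-1]: 16 consistent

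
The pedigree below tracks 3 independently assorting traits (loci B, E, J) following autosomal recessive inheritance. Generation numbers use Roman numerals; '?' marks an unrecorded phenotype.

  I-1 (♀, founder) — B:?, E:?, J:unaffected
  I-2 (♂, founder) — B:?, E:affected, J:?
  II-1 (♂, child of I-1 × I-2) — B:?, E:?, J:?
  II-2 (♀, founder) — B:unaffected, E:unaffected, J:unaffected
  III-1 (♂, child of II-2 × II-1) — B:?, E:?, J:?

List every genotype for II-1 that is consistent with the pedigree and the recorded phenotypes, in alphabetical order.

B/I-1 ? ·: BB|Bb|bb
B/I-2 ? ·: BB|Bb|bb
B/II-1 ? I-1×I-2: BB|Bb|bb
B/II-2 un ·: BB|Bb
B/III-1 ? II-2×II-1: BB|Bb|bb
⇒ B over [I-1,I-2,II-1,II-2,III-1]: 59 consistent
E/I-1 ? ·: EE|Ee|ee
E/I-2 aff ·: ee
E/II-1 ? I-1×I-2: Ee|ee
E/II-2 un ·: EE|Ee
E/III-1 ? II-2×II-1: EE|Ee|ee
⇒ E over [I-1,I-2,II-1,II-2,III-1]: 16 consistent
J/I-1 un ·: JJ|Jj
J/I-2 ? ·: JJ|Jj|jj
J/II-1 ? I-1×I-2: JJ|Jj|jj
J/II-2 un ·: JJ|Jj
J/III-1 ? II-2×II-1: JJ|Jj|jj
⇒ J over [I-1,I-2,II-1,II-2,III-1]: 43 consistent

II-1 ∈ {BB Ee JJ, BB Ee Jj, BB Ee jj, BB ee JJ, BB ee Jj, BB ee jj, Bb Ee JJ, Bb Ee Jj, Bb Ee jj, Bb ee JJ, Bb ee Jj, Bb ee jj, bb Ee JJ, bb Ee Jj, bb Ee jj, bb ee JJ, bb ee Jj, bb ee jj}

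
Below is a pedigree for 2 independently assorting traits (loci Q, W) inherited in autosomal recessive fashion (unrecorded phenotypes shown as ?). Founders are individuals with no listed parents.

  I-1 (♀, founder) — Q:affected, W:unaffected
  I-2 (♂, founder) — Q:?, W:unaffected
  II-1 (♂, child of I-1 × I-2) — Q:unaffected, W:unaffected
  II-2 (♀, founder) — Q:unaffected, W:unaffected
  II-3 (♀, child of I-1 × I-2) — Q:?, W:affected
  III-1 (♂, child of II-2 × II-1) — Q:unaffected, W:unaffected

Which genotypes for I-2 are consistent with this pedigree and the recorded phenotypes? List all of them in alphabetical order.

I-2 ∈ {QQ Ww, Qq Ww}

Q/I-1 aff ·: qq
Q/I-2 ? ·: QQ|Qq
Q/II-1 un I-1×I-2: Qq
Q/II-2 un ·: QQ|Qq
Q/II-3 ? I-1×I-2: Qq|qq
Q/III-1 un II-2×II-1: QQ|Qq
⇒ Q over [I-1,I-2,II-1,II-2,II-3,III-1]: 12 consistent
W/I-1 un ·: Ww
W/I-2 un ·: Ww
W/II-1 un I-1×I-2: WW|Ww
W/II-2 un ·: WW|Ww
W/II-3 aff I-1×I-2: ww
W/III-1 un II-2×II-1: WW|Ww
⇒ W over [I-1,I-2,II-1,II-2,II-3,III-1]: 7 consistent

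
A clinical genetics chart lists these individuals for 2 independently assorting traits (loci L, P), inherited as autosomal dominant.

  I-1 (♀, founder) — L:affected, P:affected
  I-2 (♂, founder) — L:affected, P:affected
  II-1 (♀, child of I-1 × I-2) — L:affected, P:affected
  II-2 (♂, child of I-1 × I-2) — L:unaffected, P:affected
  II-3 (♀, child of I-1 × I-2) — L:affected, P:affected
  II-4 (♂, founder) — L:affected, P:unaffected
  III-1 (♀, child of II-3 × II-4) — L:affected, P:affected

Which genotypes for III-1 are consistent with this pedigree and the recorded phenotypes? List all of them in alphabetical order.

III-1 ∈ {LL Pp, Ll Pp}

L/I-1 aff ·: Ll
L/I-2 aff ·: Ll
L/II-1 aff I-1×I-2: Ll|LL
L/II-2 un I-1×I-2: ll
L/II-3 aff I-1×I-2: Ll|LL
L/II-4 aff ·: Ll|LL
L/III-1 aff II-3×II-4: Ll|LL
⇒ L over [I-1,I-2,II-1,II-2,II-3,II-4,III-1]: 14 consistent
P/I-1 aff ·: Pp|PP
P/I-2 aff ·: Pp|PP
P/II-1 aff I-1×I-2: Pp|PP
P/II-2 aff I-1×I-2: Pp|PP
P/II-3 aff I-1×I-2: Pp|PP
P/II-4 un ·: pp
P/III-1 aff II-3×II-4: Pp
⇒ P over [I-1,I-2,II-1,II-2,II-3,II-4,III-1]: 25 consistent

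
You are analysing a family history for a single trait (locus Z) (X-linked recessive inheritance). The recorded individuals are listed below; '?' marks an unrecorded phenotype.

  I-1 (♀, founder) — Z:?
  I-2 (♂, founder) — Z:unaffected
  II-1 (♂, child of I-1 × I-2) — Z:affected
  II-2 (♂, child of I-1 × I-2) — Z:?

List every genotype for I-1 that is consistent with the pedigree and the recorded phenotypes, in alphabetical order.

I-1 ∈ {X^ZX^z, X^zX^z}

Z/I-1 ? ·: X^ZX^z|X^zX^z
Z/I-2 un ·: X^ZY
Z/II-1 aff I-1×I-2: X^zY
Z/II-2 ? I-1×I-2: X^ZY|X^zY
⇒ Z over [I-1,I-2,II-1,II-2]: 3 consistent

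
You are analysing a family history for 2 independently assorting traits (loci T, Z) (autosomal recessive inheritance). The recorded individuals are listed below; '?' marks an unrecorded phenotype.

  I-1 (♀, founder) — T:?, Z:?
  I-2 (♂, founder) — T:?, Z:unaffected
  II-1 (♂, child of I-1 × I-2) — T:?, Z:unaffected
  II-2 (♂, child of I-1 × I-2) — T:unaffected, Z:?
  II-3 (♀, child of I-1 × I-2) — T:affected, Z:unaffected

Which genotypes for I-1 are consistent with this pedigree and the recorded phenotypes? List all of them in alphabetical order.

T/I-1 ? ·: Tt|tt
T/I-2 ? ·: Tt|tt
T/II-1 ? I-1×I-2: TT|Tt|tt
T/II-2 un I-1×I-2: TT|Tt
T/II-3 aff I-1×I-2: tt
⇒ T over [I-1,I-2,II-1,II-2,II-3]: 10 consistent
Z/I-1 ? ·: ZZ|Zz|zz
Z/I-2 un ·: ZZ|Zz
Z/II-1 un I-1×I-2: ZZ|Zz
Z/II-2 ? I-1×I-2: ZZ|Zz|zz
Z/II-3 un I-1×I-2: ZZ|Zz
⇒ Z over [I-1,I-2,II-1,II-2,II-3]: 32 consistent

I-1 ∈ {Tt ZZ, Tt Zz, Tt zz, tt ZZ, tt Zz, tt zz}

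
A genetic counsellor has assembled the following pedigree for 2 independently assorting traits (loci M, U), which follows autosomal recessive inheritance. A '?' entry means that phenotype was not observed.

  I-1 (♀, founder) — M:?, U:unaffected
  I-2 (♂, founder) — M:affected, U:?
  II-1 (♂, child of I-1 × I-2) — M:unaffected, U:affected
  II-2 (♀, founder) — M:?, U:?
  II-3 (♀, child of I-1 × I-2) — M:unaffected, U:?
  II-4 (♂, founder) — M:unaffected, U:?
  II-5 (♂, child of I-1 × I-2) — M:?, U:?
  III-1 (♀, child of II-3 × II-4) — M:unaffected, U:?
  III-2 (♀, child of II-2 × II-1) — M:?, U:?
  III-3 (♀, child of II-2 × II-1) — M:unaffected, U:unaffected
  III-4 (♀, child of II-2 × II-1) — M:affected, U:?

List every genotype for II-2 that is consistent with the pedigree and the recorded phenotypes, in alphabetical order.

II-2 ∈ {Mm UU, Mm Uu, mm UU, mm Uu}

M/I-1 ? ·: MM|Mm
M/I-2 aff ·: mm
M/II-1 un I-1×I-2: Mm
M/II-2 ? ·: Mm|mm
M/II-3 un I-1×I-2: Mm
M/II-4 un ·: MM|Mm
M/II-5 ? I-1×I-2: Mm|mm
M/III-1 un II-3×II-4: MM|Mm
M/III-2 ? II-2×II-1: MM|Mm|mm
M/III-3 un II-2×II-1: MM|Mm
M/III-4 aff II-2×II-1: mm
⇒ M over [I-1,I-2,II-1,II-2,II-3,II-4,II-5,III-1,III-2,III-3,III-4]: 96 consistent
U/I-1 un ·: Uu
U/I-2 ? ·: Uu|uu
U/II-1 aff I-1×I-2: uu
U/II-2 ? ·: UU|Uu
U/II-3 ? I-1×I-2: UU|Uu|uu
U/II-4 ? ·: UU|Uu|uu
U/II-5 ? I-1×I-2: UU|Uu|uu
U/III-1 ? II-3×II-4: UU|Uu|uu
U/III-2 ? II-2×II-1: Uu|uu
U/III-3 un II-2×II-1: Uu
U/III-4 ? II-2×II-1: Uu|uu
⇒ U over [I-1,I-2,II-1,II-2,II-3,II-4,II-5,III-1,III-2,III-3,III-4]: 335 consistent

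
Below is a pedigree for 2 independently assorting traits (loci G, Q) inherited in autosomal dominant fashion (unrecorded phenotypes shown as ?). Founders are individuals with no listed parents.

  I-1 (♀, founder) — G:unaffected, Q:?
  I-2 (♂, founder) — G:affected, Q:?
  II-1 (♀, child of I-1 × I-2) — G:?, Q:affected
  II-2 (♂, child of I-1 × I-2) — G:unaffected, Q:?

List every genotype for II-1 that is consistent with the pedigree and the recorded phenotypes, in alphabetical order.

G/I-1 un ·: gg
G/I-2 aff ·: Gg
G/II-1 ? I-1×I-2: gg|Gg
G/II-2 un I-1×I-2: gg
⇒ G over [I-1,I-2,II-1,II-2]: 2 consistent
Q/I-1 ? ·: qq|Qq|QQ
Q/I-2 ? ·: qq|Qq|QQ
Q/II-1 aff I-1×I-2: Qq|QQ
Q/II-2 ? I-1×I-2: qq|Qq|QQ
⇒ Q over [I-1,I-2,II-1,II-2]: 21 consistent

II-1 ∈ {Gg QQ, Gg Qq, gg QQ, gg Qq}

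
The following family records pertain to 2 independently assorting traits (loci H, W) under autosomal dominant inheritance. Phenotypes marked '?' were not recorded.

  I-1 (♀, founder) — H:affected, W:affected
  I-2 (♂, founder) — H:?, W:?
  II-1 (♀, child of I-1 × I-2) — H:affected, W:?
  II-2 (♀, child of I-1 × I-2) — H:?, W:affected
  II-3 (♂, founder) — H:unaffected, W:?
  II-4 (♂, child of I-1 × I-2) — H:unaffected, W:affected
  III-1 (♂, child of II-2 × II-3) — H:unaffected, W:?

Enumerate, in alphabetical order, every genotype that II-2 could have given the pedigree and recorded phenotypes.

II-2 ∈ {Hh WW, Hh Ww, hh WW, hh Ww}

H/I-1 aff ·: Hh
H/I-2 ? ·: hh|Hh
H/II-1 aff I-1×I-2: Hh|HH
H/II-2 ? I-1×I-2: hh|Hh
H/II-3 un ·: hh
H/II-4 un I-1×I-2: hh
H/III-1 un II-2×II-3: hh
⇒ H over [I-1,I-2,II-1,II-2,II-3,II-4,III-1]: 6 consistent
W/I-1 aff ·: Ww|WW
W/I-2 ? ·: ww|Ww|WW
W/II-1 ? I-1×I-2: ww|Ww|WW
W/II-2 aff I-1×I-2: Ww|WW
W/II-3 ? ·: ww|Ww|WW
W/II-4 aff I-1×I-2: Ww|WW
W/III-1 ? II-2×II-3: ww|Ww|WW
⇒ W over [I-1,I-2,II-1,II-2,II-3,II-4,III-1]: 179 consistent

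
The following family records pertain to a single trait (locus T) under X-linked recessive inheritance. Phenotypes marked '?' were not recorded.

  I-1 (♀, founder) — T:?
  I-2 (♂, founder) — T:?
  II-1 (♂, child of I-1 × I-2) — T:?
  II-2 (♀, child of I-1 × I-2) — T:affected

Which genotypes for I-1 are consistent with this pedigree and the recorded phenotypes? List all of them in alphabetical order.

T/I-1 ? ·: X^TX^t|X^tX^t
T/I-2 ? ·: X^tY
T/II-1 ? I-1×I-2: X^TY|X^tY
T/II-2 aff I-1×I-2: X^tX^t
⇒ T over [I-1,I-2,II-1,II-2]: 3 consistent

I-1 ∈ {X^TX^t, X^tX^t}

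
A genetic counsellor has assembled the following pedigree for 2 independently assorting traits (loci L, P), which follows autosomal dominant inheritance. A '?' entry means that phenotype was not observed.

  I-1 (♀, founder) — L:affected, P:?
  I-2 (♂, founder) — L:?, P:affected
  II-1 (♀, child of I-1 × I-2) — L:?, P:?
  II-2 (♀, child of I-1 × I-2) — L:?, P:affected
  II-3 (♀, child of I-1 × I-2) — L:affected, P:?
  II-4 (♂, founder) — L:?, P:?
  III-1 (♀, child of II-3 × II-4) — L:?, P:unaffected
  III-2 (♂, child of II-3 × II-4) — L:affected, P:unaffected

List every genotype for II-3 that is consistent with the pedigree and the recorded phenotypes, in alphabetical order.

II-3 ∈ {LL Pp, LL pp, Ll Pp, Ll pp}

L/I-1 aff ·: Ll|LL
L/I-2 ? ·: ll|Ll|LL
L/II-1 ? I-1×I-2: ll|Ll|LL
L/II-2 ? I-1×I-2: ll|Ll|LL
L/II-3 aff I-1×I-2: Ll|LL
L/II-4 ? ·: ll|Ll|LL
L/III-1 ? II-3×II-4: ll|Ll|LL
L/III-2 aff II-3×II-4: Ll|LL
⇒ L over [I-1,I-2,II-1,II-2,II-3,II-4,III-1,III-2]: 372 consistent
P/I-1 ? ·: pp|Pp|PP
P/I-2 aff ·: Pp|PP
P/II-1 ? I-1×I-2: pp|Pp|PP
P/II-2 aff I-1×I-2: Pp|PP
P/II-3 ? I-1×I-2: pp|Pp
P/II-4 ? ·: pp|Pp
P/III-1 un II-3×II-4: pp
P/III-2 un II-3×II-4: pp
⇒ P over [I-1,I-2,II-1,II-2,II-3,II-4,III-1,III-2]: 50 consistent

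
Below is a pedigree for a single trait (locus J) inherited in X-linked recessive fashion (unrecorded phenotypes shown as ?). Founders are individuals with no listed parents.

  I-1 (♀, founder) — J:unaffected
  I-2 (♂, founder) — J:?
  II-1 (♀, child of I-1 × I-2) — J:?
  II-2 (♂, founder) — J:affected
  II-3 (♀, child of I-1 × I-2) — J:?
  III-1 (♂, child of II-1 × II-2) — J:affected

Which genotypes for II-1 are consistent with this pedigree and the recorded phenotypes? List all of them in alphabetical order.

J/I-1 un ·: X^JX^J|X^JX^j
J/I-2 ? ·: X^JY|X^jY
J/II-1 ? I-1×I-2: X^JX^j|X^jX^j
J/II-2 aff ·: X^jY
J/II-3 ? I-1×I-2: X^JX^J|X^JX^j|X^jX^j
J/III-1 aff II-1×II-2: X^jY
⇒ J over [I-1,I-2,II-1,II-2,II-3,III-1]: 7 consistent

II-1 ∈ {X^JX^j, X^jX^j}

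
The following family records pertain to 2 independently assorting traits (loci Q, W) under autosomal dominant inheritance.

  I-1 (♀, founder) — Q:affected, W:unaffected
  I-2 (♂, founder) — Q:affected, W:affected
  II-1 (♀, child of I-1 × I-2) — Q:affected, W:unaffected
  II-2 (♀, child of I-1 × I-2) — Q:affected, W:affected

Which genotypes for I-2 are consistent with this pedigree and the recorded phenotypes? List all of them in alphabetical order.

I-2 ∈ {QQ Ww, Qq Ww}

Q/I-1 aff ·: Qq|QQ
Q/I-2 aff ·: Qq|QQ
Q/II-1 aff I-1×I-2: Qq|QQ
Q/II-2 aff I-1×I-2: Qq|QQ
⇒ Q over [I-1,I-2,II-1,II-2]: 13 consistent
W/I-1 un ·: ww
W/I-2 aff ·: Ww
W/II-1 un I-1×I-2: ww
W/II-2 aff I-1×I-2: Ww
⇒ W over [I-1,I-2,II-1,II-2]: 1 consistent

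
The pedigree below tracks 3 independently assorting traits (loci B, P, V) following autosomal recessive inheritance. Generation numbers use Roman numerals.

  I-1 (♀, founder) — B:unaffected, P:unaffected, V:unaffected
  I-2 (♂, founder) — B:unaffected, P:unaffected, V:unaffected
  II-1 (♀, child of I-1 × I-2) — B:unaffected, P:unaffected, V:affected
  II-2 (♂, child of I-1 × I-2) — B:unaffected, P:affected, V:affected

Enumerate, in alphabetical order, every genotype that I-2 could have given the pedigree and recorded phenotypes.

B/I-1 un ·: BB|Bb
B/I-2 un ·: BB|Bb
B/II-1 un I-1×I-2: BB|Bb
B/II-2 un I-1×I-2: BB|Bb
⇒ B over [I-1,I-2,II-1,II-2]: 13 consistent
P/I-1 un ·: Pp
P/I-2 un ·: Pp
P/II-1 un I-1×I-2: PP|Pp
P/II-2 aff I-1×I-2: pp
⇒ P over [I-1,I-2,II-1,II-2]: 2 consistent
V/I-1 un ·: Vv
V/I-2 un ·: Vv
V/II-1 aff I-1×I-2: vv
V/II-2 aff I-1×I-2: vv
⇒ V over [I-1,I-2,II-1,II-2]: 1 consistent

I-2 ∈ {BB Pp Vv, Bb Pp Vv}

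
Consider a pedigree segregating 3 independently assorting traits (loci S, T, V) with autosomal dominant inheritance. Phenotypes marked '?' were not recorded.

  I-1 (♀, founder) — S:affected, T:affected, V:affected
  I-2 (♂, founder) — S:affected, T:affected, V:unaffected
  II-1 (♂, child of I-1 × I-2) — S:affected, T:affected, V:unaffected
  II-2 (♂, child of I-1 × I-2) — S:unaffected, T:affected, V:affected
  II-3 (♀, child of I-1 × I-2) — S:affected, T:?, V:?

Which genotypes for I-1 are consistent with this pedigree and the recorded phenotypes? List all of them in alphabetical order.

I-1 ∈ {Ss TT Vv, Ss Tt Vv}

S/I-1 aff ·: Ss
S/I-2 aff ·: Ss
S/II-1 aff I-1×I-2: Ss|SS
S/II-2 un I-1×I-2: ss
S/II-3 aff I-1×I-2: Ss|SS
⇒ S over [I-1,I-2,II-1,II-2,II-3]: 4 consistent
T/I-1 aff ·: Tt|TT
T/I-2 aff ·: Tt|TT
T/II-1 aff I-1×I-2: Tt|TT
T/II-2 aff I-1×I-2: Tt|TT
T/II-3 ? I-1×I-2: tt|Tt|TT
⇒ T over [I-1,I-2,II-1,II-2,II-3]: 29 consistent
V/I-1 aff ·: Vv
V/I-2 un ·: vv
V/II-1 un I-1×I-2: vv
V/II-2 aff I-1×I-2: Vv
V/II-3 ? I-1×I-2: vv|Vv
⇒ V over [I-1,I-2,II-1,II-2,II-3]: 2 consistent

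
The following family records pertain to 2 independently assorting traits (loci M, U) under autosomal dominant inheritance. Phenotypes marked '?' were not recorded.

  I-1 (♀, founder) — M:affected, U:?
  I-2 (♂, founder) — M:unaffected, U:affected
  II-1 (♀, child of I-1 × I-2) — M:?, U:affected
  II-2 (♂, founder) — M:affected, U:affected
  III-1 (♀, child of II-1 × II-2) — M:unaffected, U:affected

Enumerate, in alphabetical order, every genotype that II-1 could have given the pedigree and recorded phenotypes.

M/I-1 aff ·: Mm|MM
M/I-2 un ·: mm
M/II-1 ? I-1×I-2: mm|Mm
M/II-2 aff ·: Mm
M/III-1 un II-1×II-2: mm
⇒ M over [I-1,I-2,II-1,II-2,III-1]: 3 consistent
U/I-1 ? ·: uu|Uu|UU
U/I-2 aff ·: Uu|UU
U/II-1 aff I-1×I-2: Uu|UU
U/II-2 aff ·: Uu|UU
U/III-1 aff II-1×II-2: Uu|UU
⇒ U over [I-1,I-2,II-1,II-2,III-1]: 32 consistent

II-1 ∈ {Mm UU, Mm Uu, mm UU, mm Uu}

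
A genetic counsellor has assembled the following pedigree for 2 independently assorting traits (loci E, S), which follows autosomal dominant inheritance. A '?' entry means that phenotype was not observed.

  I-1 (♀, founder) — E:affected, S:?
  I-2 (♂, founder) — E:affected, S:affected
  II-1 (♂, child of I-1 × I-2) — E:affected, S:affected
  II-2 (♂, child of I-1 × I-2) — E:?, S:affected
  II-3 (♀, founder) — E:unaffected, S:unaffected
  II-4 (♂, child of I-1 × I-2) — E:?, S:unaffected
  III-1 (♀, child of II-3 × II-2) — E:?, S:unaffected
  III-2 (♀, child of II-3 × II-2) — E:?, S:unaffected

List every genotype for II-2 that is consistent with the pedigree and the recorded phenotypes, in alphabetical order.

E/I-1 aff ·: Ee|EE
E/I-2 aff ·: Ee|EE
E/II-1 aff I-1×I-2: Ee|EE
E/II-2 ? I-1×I-2: ee|Ee|EE
E/II-3 un ·: ee
E/II-4 ? I-1×I-2: ee|Ee|EE
E/III-1 ? II-3×II-2: ee|Ee
E/III-2 ? II-3×II-2: ee|Ee
⇒ E over [I-1,I-2,II-1,II-2,II-3,II-4,III-1,III-2]: 77 consistent
S/I-1 ? ·: ss|Ss
S/I-2 aff ·: Ss
S/II-1 aff I-1×I-2: Ss|SS
S/II-2 aff I-1×I-2: Ss
S/II-3 un ·: ss
S/II-4 un I-1×I-2: ss
S/III-1 un II-3×II-2: ss
S/III-2 un II-3×II-2: ss
⇒ S over [I-1,I-2,II-1,II-2,II-3,II-4,III-1,III-2]: 3 consistent

II-2 ∈ {EE Ss, Ee Ss, ee Ss}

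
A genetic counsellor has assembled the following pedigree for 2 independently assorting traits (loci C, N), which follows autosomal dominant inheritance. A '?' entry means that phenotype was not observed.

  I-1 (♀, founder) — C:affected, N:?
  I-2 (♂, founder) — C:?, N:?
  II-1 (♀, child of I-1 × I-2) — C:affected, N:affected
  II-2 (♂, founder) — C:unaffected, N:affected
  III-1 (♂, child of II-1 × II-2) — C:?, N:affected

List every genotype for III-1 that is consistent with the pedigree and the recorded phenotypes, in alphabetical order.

III-1 ∈ {Cc NN, Cc Nn, cc NN, cc Nn}

C/I-1 aff ·: Cc|CC
C/I-2 ? ·: cc|Cc|CC
C/II-1 aff I-1×I-2: Cc|CC
C/II-2 un ·: cc
C/III-1 ? II-1×II-2: cc|Cc
⇒ C over [I-1,I-2,II-1,II-2,III-1]: 14 consistent
N/I-1 ? ·: nn|Nn|NN
N/I-2 ? ·: nn|Nn|NN
N/II-1 aff I-1×I-2: Nn|NN
N/II-2 aff ·: Nn|NN
N/III-1 aff II-1×II-2: Nn|NN
⇒ N over [I-1,I-2,II-1,II-2,III-1]: 40 consistent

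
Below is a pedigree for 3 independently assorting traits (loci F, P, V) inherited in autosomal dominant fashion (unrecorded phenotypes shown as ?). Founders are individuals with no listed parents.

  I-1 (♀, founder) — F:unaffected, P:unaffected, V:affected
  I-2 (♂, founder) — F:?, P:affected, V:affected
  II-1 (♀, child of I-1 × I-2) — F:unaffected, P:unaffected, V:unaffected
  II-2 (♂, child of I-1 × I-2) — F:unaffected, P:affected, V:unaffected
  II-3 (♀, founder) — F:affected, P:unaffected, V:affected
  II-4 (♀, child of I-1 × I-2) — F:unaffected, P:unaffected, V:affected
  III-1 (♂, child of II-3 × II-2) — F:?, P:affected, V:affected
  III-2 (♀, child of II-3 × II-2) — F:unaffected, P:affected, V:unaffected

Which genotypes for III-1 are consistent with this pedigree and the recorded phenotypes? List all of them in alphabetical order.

F/I-1 un ·: ff
F/I-2 ? ·: ff|Ff
F/II-1 un I-1×I-2: ff
F/II-2 un I-1×I-2: ff
F/II-3 aff ·: Ff
F/II-4 un I-1×I-2: ff
F/III-1 ? II-3×II-2: ff|Ff
F/III-2 un II-3×II-2: ff
⇒ F over [I-1,I-2,II-1,II-2,II-3,II-4,III-1,III-2]: 4 consistent
P/I-1 un ·: pp
P/I-2 aff ·: Pp
P/II-1 un I-1×I-2: pp
P/II-2 aff I-1×I-2: Pp
P/II-3 un ·: pp
P/II-4 un I-1×I-2: pp
P/III-1 aff II-3×II-2: Pp
P/III-2 aff II-3×II-2: Pp
⇒ P over [I-1,I-2,II-1,II-2,II-3,II-4,III-1,III-2]: 1 consistent
V/I-1 aff ·: Vv
V/I-2 aff ·: Vv
V/II-1 un I-1×I-2: vv
V/II-2 un I-1×I-2: vv
V/II-3 aff ·: Vv
V/II-4 aff I-1×I-2: Vv|VV
V/III-1 aff II-3×II-2: Vv
V/III-2 un II-3×II-2: vv
⇒ V over [I-1,I-2,II-1,II-2,II-3,II-4,III-1,III-2]: 2 consistent

III-1 ∈ {Ff Pp Vv, ff Pp Vv}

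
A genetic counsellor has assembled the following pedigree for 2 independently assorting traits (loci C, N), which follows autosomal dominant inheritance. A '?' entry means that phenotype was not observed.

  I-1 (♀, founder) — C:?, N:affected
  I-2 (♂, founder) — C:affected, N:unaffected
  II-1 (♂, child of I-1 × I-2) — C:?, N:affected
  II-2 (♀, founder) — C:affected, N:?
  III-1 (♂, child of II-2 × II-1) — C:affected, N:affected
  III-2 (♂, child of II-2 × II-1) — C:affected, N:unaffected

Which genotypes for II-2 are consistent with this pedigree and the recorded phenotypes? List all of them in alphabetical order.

C/I-1 ? ·: cc|Cc|CC
C/I-2 aff ·: Cc|CC
C/II-1 ? I-1×I-2: cc|Cc|CC
C/II-2 aff ·: Cc|CC
C/III-1 aff II-2×II-1: Cc|CC
C/III-2 aff II-2×II-1: Cc|CC
⇒ C over [I-1,I-2,II-1,II-2,III-1,III-2]: 64 consistent
N/I-1 aff ·: Nn|NN
N/I-2 un ·: nn
N/II-1 aff I-1×I-2: Nn
N/II-2 ? ·: nn|Nn
N/III-1 aff II-2×II-1: Nn|NN
N/III-2 un II-2×II-1: nn
⇒ N over [I-1,I-2,II-1,II-2,III-1,III-2]: 6 consistent

II-2 ∈ {CC Nn, CC nn, Cc Nn, Cc nn}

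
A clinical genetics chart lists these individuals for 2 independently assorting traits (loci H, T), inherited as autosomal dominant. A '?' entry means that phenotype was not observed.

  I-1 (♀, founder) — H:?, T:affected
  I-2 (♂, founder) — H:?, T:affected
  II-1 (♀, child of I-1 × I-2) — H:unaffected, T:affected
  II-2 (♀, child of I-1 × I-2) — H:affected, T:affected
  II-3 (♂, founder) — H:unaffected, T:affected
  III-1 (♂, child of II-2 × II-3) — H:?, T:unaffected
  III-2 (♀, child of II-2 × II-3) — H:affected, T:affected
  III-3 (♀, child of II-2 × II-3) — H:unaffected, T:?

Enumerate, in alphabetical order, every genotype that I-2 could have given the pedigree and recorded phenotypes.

I-2 ∈ {Hh TT, Hh Tt, hh TT, hh Tt}

H/I-1 ? ·: hh|Hh
H/I-2 ? ·: hh|Hh
H/II-1 un I-1×I-2: hh
H/II-2 aff I-1×I-2: Hh
H/II-3 un ·: hh
H/III-1 ? II-2×II-3: hh|Hh
H/III-2 aff II-2×II-3: Hh
H/III-3 un II-2×II-3: hh
⇒ H over [I-1,I-2,II-1,II-2,II-3,III-1,III-2,III-3]: 6 consistent
T/I-1 aff ·: Tt|TT
T/I-2 aff ·: Tt|TT
T/II-1 aff I-1×I-2: Tt|TT
T/II-2 aff I-1×I-2: Tt
T/II-3 aff ·: Tt
T/III-1 un II-2×II-3: tt
T/III-2 aff II-2×II-3: Tt|TT
T/III-3 ? II-2×II-3: tt|Tt|TT
⇒ T over [I-1,I-2,II-1,II-2,II-3,III-1,III-2,III-3]: 36 consistent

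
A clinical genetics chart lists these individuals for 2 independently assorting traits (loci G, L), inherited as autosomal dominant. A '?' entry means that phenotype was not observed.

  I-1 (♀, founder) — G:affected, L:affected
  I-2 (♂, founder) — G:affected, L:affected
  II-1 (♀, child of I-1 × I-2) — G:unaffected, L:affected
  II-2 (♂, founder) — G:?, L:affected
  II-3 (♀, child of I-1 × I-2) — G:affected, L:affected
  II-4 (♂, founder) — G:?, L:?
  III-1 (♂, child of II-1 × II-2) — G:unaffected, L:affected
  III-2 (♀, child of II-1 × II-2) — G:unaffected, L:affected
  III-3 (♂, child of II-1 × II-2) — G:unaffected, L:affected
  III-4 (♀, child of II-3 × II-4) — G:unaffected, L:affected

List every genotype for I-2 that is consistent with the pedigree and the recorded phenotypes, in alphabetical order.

G/I-1 aff ·: Gg
G/I-2 aff ·: Gg
G/II-1 un I-1×I-2: gg
G/II-2 ? ·: gg|Gg
G/II-3 aff I-1×I-2: Gg
G/II-4 ? ·: gg|Gg
G/III-1 un II-1×II-2: gg
G/III-2 un II-1×II-2: gg
G/III-3 un II-1×II-2: gg
G/III-4 un II-3×II-4: gg
⇒ G over [I-1,I-2,II-1,II-2,II-3,II-4,III-1,III-2,III-3,III-4]: 4 consistent
L/I-1 aff ·: Ll|LL
L/I-2 aff ·: Ll|LL
L/II-1 aff I-1×I-2: Ll|LL
L/II-2 aff ·: Ll|LL
L/II-3 aff I-1×I-2: Ll|LL
L/II-4 ? ·: ll|Ll|LL
L/III-1 aff II-1×II-2: Ll|LL
L/III-2 aff II-1×II-2: Ll|LL
L/III-3 aff II-1×II-2: Ll|LL
L/III-4 aff II-3×II-4: Ll|LL
⇒ L over [I-1,I-2,II-1,II-2,II-3,II-4,III-1,III-2,III-3,III-4]: 711 consistent

I-2 ∈ {Gg LL, Gg Ll}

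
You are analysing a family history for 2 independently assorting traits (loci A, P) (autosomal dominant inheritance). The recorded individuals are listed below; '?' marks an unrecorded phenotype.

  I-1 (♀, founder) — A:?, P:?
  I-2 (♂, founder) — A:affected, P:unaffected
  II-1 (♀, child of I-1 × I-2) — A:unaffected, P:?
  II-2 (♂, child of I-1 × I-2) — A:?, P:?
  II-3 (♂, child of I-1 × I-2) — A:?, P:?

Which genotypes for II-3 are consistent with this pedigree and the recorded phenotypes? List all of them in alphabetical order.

II-3 ∈ {AA Pp, AA pp, Aa Pp, Aa pp, aa Pp, aa pp}

A/I-1 ? ·: aa|Aa
A/I-2 aff ·: Aa
A/II-1 un I-1×I-2: aa
A/II-2 ? I-1×I-2: aa|Aa|AA
A/II-3 ? I-1×I-2: aa|Aa|AA
⇒ A over [I-1,I-2,II-1,II-2,II-3]: 13 consistent
P/I-1 ? ·: pp|Pp|PP
P/I-2 un ·: pp
P/II-1 ? I-1×I-2: pp|Pp
P/II-2 ? I-1×I-2: pp|Pp
P/II-3 ? I-1×I-2: pp|Pp
⇒ P over [I-1,I-2,II-1,II-2,II-3]: 10 consistent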